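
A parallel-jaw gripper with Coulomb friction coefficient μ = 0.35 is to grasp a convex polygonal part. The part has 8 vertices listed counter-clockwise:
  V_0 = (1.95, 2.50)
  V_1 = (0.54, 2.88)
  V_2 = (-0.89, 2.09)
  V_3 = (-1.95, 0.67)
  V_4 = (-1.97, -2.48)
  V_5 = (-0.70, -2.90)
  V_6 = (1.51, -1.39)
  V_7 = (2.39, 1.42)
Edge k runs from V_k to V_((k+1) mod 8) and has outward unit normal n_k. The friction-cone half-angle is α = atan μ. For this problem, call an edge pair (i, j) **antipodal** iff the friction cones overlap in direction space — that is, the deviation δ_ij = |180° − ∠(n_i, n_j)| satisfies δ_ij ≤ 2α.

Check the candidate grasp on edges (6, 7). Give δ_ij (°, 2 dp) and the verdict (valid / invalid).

α = atan 0.35 = 19.29°;  2α = 38.58°
edge 6: e_6 = (+0.88, +2.81);  n_6 = (+0.9543, -0.2989)
edge 7: e_7 = (-0.44, +1.08);  n_7 = (+0.9261, +0.3773)
∠(n_6, n_7) = 39.56°
δ = |180° − 39.56°| = 140.44°
140.44° > 2α = 38.58°  →  invalid

δ = 140.44°, invalid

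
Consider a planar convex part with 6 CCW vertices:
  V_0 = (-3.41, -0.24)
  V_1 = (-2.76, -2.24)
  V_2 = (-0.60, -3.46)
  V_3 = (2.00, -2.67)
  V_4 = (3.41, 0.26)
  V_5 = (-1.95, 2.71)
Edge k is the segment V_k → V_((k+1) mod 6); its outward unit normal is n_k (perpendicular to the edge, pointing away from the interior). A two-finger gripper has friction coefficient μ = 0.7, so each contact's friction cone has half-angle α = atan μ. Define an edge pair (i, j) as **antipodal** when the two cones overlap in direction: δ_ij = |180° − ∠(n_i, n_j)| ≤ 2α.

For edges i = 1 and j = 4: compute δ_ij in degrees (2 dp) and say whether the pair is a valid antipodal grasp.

α = atan 0.7 = 34.99°;  2α = 69.98°
edge 1: e_1 = (+2.16, -1.22);  n_1 = (-0.4918, -0.8707)
edge 4: e_4 = (-5.36, +2.45);  n_4 = (+0.4157, +0.9095)
∠(n_1, n_4) = 175.11°
δ = |180° − 175.11°| = 4.89°
4.89° ≤ 2α = 69.98°  →  valid

δ = 4.89°, valid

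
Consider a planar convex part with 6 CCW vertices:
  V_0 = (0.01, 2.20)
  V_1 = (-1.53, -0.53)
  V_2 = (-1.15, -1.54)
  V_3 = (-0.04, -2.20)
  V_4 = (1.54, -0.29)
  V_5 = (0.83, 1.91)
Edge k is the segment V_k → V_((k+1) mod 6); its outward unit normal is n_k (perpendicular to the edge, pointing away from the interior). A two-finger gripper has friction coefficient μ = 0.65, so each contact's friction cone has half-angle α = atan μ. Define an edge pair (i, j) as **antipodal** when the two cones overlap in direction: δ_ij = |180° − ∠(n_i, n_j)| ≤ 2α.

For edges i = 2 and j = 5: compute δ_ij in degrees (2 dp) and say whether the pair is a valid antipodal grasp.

α = atan 0.65 = 33.02°;  2α = 66.05°
edge 2: e_2 = (+1.11, -0.66);  n_2 = (-0.5111, -0.8595)
edge 5: e_5 = (-0.82, +0.29);  n_5 = (+0.3334, +0.9428)
∠(n_2, n_5) = 168.74°
δ = |180° − 168.74°| = 11.26°
11.26° ≤ 2α = 66.05°  →  valid

δ = 11.26°, valid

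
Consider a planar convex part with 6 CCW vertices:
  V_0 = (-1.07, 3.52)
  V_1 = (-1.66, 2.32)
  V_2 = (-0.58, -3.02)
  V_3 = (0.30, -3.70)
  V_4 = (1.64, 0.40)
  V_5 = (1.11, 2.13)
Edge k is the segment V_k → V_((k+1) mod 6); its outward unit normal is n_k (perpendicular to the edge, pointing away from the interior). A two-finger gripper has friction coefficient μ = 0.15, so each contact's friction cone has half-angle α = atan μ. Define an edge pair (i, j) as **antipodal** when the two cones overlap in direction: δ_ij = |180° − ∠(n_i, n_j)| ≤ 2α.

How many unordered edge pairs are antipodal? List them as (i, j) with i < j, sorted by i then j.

α = atan 0.15 = 8.53°;  2α = 17.06°
n_0 = (-0.8974, +0.4412)
n_1 = (-0.9802, -0.1982)
n_2 = (-0.6114, -0.7913)
n_3 = (+0.9505, -0.3107)
n_4 = (+0.9561, +0.2929)
n_5 = (+0.5376, +0.8432)
  (0,1): δ = 142.38°  ·
  (0,2): δ = 101.51°  ·
  (0,3): δ = 8.08°  ✓
  (0,4): δ = 43.21°  ·
  (0,5): δ = 83.66°  ·
  (1,2): δ = 139.13°  ·
  (1,3): δ = 29.53°  ·
  (1,4): δ = 5.60°  ✓
  (1,5): δ = 46.04°  ·
  (2,3): δ = 70.40°  ·
  (2,4): δ = 35.27°  ·
  (2,5): δ = 5.17°  ✓
  (3,4): δ = 144.87°  ·
  (3,5): δ = 104.42°  ·
  (4,5): δ = 139.56°  ·
antipodal pairs: 3

count = 3; pairs: (0,3), (1,4), (2,5)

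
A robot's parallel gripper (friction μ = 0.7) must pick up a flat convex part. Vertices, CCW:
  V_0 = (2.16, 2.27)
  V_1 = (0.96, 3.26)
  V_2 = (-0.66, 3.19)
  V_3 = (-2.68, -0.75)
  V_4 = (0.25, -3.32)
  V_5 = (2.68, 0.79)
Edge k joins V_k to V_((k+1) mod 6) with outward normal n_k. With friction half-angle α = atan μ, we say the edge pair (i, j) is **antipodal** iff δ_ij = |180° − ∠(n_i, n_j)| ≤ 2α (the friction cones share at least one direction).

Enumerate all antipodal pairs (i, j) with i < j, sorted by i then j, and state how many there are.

α = atan 0.7 = 34.99°;  2α = 69.98°
n_0 = (+0.6364, +0.7714)
n_1 = (-0.0432, +0.9991)
n_2 = (-0.8899, +0.4562)
n_3 = (-0.6594, -0.7518)
n_4 = (+0.8608, -0.5089)
n_5 = (+0.9435, +0.3315)
  (0,1): δ = 138.00°  ·
  (0,2): δ = 77.62°  ·
  (0,3): δ = 1.73°  ✓
  (0,4): δ = 98.93°  ·
  (0,5): δ = 148.88°  ·
  (1,2): δ = 119.62°  ·
  (1,3): δ = 43.73°  ✓
  (1,4): δ = 56.93°  ✓
  (1,5): δ = 106.88°  ·
  (2,3): δ = 104.11°  ·
  (2,4): δ = 3.45°  ✓
  (2,5): δ = 46.50°  ✓
  (3,4): δ = 79.34°  ·
  (3,5): δ = 29.39°  ✓
  (4,5): δ = 130.05°  ·
antipodal pairs: 6

count = 6; pairs: (0,3), (1,3), (1,4), (2,4), (2,5), (3,5)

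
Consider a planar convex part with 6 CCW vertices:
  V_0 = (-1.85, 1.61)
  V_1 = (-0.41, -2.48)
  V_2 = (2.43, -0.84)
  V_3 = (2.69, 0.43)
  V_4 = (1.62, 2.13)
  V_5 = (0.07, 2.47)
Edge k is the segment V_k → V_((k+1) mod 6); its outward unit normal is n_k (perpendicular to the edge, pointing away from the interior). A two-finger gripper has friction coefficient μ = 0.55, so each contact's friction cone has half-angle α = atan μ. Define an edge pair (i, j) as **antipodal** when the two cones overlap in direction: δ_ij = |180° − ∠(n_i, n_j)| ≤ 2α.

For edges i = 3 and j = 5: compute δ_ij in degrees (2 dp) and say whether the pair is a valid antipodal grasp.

α = atan 0.55 = 28.81°;  2α = 57.62°
edge 3: e_3 = (-1.07, +1.70);  n_3 = (+0.8463, +0.5327)
edge 5: e_5 = (-1.92, -0.86);  n_5 = (-0.4088, +0.9126)
∠(n_3, n_5) = 81.94°
δ = |180° − 81.94°| = 98.06°
98.06° > 2α = 57.62°  →  invalid

δ = 98.06°, invalid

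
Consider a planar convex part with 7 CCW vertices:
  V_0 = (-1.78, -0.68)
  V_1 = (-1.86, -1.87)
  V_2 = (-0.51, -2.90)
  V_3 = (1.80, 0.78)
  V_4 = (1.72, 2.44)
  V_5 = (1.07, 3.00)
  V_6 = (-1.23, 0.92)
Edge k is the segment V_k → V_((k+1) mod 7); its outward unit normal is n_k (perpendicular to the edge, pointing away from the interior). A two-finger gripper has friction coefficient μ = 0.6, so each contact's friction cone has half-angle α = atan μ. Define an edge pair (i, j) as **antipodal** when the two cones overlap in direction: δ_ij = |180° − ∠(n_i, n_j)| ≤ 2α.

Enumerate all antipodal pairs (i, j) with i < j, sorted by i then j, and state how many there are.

count = 9; pairs: (0,2), (0,3), (0,4), (1,3), (1,4), (2,5), (2,6), (3,5), (3,6)

α = atan 0.6 = 30.96°;  2α = 61.93°
n_0 = (-0.9977, +0.0671)
n_1 = (-0.6066, -0.7950)
n_2 = (+0.8470, -0.5317)
n_3 = (+0.9988, +0.0481)
n_4 = (+0.6527, +0.7576)
n_5 = (-0.6707, +0.7417)
n_6 = (-0.9457, +0.3251)
  (0,1): δ = 123.50°  ·
  (0,2): δ = 28.27°  ✓
  (0,3): δ = 6.61°  ✓
  (0,4): δ = 53.10°  ✓
  (0,5): δ = 135.97°  ·
  (0,6): δ = 164.88°  ·
  (1,2): δ = 84.77°  ·
  (1,3): δ = 49.90°  ✓
  (1,4): δ = 3.40°  ✓
  (1,5): δ = 79.47°  ·
  (1,6): δ = 108.37°  ·
  (2,3): δ = 145.12°  ·
  (2,4): δ = 98.63°  ·
  (2,5): δ = 15.76°  ✓
  (2,6): δ = 13.15°  ✓
  (3,4): δ = 133.51°  ·
  (3,5): δ = 50.63°  ✓
  (3,6): δ = 21.73°  ✓
  (4,5): δ = 97.13°  ·
  (4,6): δ = 68.22°  ·
  (5,6): δ = 151.09°  ·
antipodal pairs: 9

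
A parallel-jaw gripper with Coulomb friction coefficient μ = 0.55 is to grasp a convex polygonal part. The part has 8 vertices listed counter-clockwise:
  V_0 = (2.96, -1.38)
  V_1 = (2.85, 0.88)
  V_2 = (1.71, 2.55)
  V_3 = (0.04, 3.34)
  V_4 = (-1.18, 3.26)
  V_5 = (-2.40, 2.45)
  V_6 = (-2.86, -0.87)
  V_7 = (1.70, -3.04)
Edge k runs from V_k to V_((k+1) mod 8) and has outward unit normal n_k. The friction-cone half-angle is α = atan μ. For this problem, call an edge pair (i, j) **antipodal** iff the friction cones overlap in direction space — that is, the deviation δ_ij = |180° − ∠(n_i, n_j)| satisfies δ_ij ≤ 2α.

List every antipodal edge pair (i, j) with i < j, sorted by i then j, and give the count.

count = 8; pairs: (0,5), (1,5), (1,6), (2,6), (3,6), (3,7), (4,7), (5,7)

α = atan 0.55 = 28.81°;  2α = 57.62°
n_0 = (+0.9988, +0.0486)
n_1 = (+0.8259, +0.5638)
n_2 = (+0.4276, +0.9040)
n_3 = (-0.0654, +0.9979)
n_4 = (-0.5531, +0.8331)
n_5 = (-0.9905, +0.1372)
n_6 = (-0.4297, -0.9030)
n_7 = (+0.7965, -0.6046)
  (0,1): δ = 148.47°  ·
  (0,2): δ = 118.10°  ·
  (0,3): δ = 89.03°  ·
  (0,4): δ = 59.20°  ·
  (0,5): δ = 10.67°  ✓
  (0,6): δ = 61.76°  ·
  (0,7): δ = 140.01°  ·
  (1,2): δ = 149.64°  ·
  (1,3): δ = 120.57°  ·
  (1,4): δ = 90.74°  ·
  (1,5): δ = 42.21°  ✓
  (1,6): δ = 30.23°  ✓
  (1,7): δ = 108.48°  ·
  (2,3): δ = 150.93°  ·
  (2,4): δ = 121.10°  ·
  (2,5): δ = 72.57°  ·
  (2,6): δ = 0.13°  ✓
  (2,7): δ = 78.12°  ·
  (3,4): δ = 150.17°  ·
  (3,5): δ = 101.64°  ·
  (3,6): δ = 29.20°  ✓
  (3,7): δ = 49.05°  ✓
  (4,5): δ = 131.47°  ·
  (4,6): δ = 59.03°  ·
  (4,7): δ = 19.22°  ✓
  (5,6): δ = 107.56°  ·
  (5,7): δ = 29.31°  ✓
  (6,7): δ = 101.75°  ·
antipodal pairs: 8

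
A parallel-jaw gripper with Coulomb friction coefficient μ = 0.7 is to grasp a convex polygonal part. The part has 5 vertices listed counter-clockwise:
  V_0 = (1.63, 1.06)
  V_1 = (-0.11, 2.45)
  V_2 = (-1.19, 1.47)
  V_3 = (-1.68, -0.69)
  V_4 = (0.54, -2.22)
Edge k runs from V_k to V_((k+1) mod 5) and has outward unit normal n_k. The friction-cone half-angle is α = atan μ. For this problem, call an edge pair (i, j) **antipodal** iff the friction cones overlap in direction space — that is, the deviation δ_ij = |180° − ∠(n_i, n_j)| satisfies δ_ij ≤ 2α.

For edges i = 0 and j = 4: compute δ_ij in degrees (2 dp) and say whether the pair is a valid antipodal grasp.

δ = 110.24°, invalid

α = atan 0.7 = 34.99°;  2α = 69.98°
edge 0: e_0 = (-1.74, +1.39);  n_0 = (+0.6241, +0.7813)
edge 4: e_4 = (+1.09, +3.28);  n_4 = (+0.9490, -0.3154)
∠(n_0, n_4) = 69.76°
δ = |180° − 69.76°| = 110.24°
110.24° > 2α = 69.98°  →  invalid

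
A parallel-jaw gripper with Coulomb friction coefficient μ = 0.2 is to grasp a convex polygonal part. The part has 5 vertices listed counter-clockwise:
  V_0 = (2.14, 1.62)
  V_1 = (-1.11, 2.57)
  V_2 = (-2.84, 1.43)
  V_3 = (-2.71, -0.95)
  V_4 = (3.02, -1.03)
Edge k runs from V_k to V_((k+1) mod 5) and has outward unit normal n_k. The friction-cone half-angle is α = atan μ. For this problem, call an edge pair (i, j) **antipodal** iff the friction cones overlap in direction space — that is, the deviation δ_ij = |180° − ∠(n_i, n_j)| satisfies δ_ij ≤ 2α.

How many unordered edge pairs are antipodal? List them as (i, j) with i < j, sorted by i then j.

count = 2; pairs: (0,3), (2,4)

α = atan 0.2 = 11.31°;  2α = 22.62°
n_0 = (+0.2806, +0.9598)
n_1 = (-0.5502, +0.8350)
n_2 = (-0.9985, -0.0545)
n_3 = (-0.0140, -0.9999)
n_4 = (+0.9490, +0.3152)
  (0,1): δ = 130.32°  ·
  (0,2): δ = 70.58°  ·
  (0,3): δ = 15.49°  ✓
  (0,4): δ = 124.66°  ·
  (1,2): δ = 120.26°  ·
  (1,3): δ = 34.18°  ·
  (1,4): δ = 74.99°  ·
  (2,3): δ = 93.93°  ·
  (2,4): δ = 15.24°  ✓
  (3,4): δ = 70.83°  ·
antipodal pairs: 2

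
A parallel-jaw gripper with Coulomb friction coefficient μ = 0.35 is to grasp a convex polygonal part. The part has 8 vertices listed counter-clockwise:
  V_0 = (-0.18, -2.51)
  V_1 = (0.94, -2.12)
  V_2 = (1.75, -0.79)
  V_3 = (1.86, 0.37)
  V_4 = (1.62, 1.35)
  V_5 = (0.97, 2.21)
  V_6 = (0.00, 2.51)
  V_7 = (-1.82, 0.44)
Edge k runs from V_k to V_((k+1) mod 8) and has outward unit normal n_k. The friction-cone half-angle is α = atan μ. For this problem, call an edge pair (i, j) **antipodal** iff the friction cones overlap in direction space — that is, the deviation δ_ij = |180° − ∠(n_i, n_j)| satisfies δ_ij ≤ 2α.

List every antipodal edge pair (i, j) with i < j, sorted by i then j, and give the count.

α = atan 0.35 = 19.29°;  2α = 38.58°
n_0 = (+0.3288, -0.9444)
n_1 = (+0.8541, -0.5202)
n_2 = (+0.9955, -0.0944)
n_3 = (+0.9713, +0.2379)
n_4 = (+0.7978, +0.6030)
n_5 = (+0.2955, +0.9554)
n_6 = (-0.7510, +0.6603)
n_7 = (-0.8740, -0.4859)
  (0,1): δ = 140.54°  ·
  (0,2): δ = 114.62°  ·
  (0,3): δ = 95.44°  ·
  (0,4): δ = 72.12°  ·
  (0,5): δ = 36.38°  ✓
  (0,6): δ = 29.48°  ✓
  (0,7): δ = 99.87°  ·
  (1,2): δ = 154.07°  ·
  (1,3): δ = 134.90°  ·
  (1,4): δ = 111.58°  ·
  (1,5): δ = 75.84°  ·
  (1,6): δ = 9.98°  ✓
  (1,7): δ = 60.41°  ·
  (2,3): δ = 160.82°  ·
  (2,4): δ = 137.50°  ·
  (2,5): δ = 101.77°  ·
  (2,6): δ = 35.91°  ✓
  (2,7): δ = 34.49°  ✓
  (3,4): δ = 156.68°  ·
  (3,5): δ = 120.95°  ·
  (3,6): δ = 55.08°  ·
  (3,7): δ = 15.31°  ✓
  (4,5): δ = 144.27°  ·
  (4,6): δ = 78.41°  ·
  (4,7): δ = 8.01°  ✓
  (5,6): δ = 114.14°  ·
  (5,7): δ = 43.74°  ·
  (6,7): δ = 109.61°  ·
antipodal pairs: 7

count = 7; pairs: (0,5), (0,6), (1,6), (2,6), (2,7), (3,7), (4,7)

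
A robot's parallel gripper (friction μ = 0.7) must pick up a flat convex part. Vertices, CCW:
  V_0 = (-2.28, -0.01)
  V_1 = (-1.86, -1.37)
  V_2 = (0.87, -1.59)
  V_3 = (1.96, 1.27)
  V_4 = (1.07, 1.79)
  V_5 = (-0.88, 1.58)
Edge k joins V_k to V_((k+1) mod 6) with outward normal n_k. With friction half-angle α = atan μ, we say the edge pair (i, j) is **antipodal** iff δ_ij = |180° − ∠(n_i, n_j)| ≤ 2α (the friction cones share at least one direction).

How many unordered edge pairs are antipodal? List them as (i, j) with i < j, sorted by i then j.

count = 7; pairs: (0,2), (0,3), (1,3), (1,4), (1,5), (2,4), (2,5)

α = atan 0.7 = 34.99°;  2α = 69.98°
n_0 = (-0.9555, -0.2951)
n_1 = (-0.0803, -0.9968)
n_2 = (+0.9344, -0.3561)
n_3 = (+0.5045, +0.8634)
n_4 = (-0.1071, +0.9943)
n_5 = (-0.7505, +0.6608)
  (0,1): δ = 111.77°  ·
  (0,2): δ = 38.02°  ✓
  (0,3): δ = 42.54°  ✓
  (0,4): δ = 78.98°  ·
  (0,5): δ = 121.47°  ·
  (1,2): δ = 106.26°  ·
  (1,3): δ = 25.69°  ✓
  (1,4): δ = 10.75°  ✓
  (1,5): δ = 53.24°  ✓
  (2,3): δ = 99.43°  ·
  (2,4): δ = 62.99°  ✓
  (2,5): δ = 20.50°  ✓
  (3,4): δ = 143.56°  ·
  (3,5): δ = 101.07°  ·
  (4,5): δ = 137.51°  ·
antipodal pairs: 7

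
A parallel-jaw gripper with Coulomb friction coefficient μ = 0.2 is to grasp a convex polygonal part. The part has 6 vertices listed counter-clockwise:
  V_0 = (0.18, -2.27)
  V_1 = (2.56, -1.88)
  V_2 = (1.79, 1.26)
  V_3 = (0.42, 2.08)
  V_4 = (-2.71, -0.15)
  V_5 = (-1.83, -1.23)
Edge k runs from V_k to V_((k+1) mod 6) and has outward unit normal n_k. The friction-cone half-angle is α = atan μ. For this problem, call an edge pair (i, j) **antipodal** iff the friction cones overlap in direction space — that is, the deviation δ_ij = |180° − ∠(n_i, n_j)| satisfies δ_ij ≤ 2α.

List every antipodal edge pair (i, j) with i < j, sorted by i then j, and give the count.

count = 2; pairs: (2,4), (2,5)

α = atan 0.2 = 11.31°;  2α = 22.62°
n_0 = (+0.1617, -0.9868)
n_1 = (+0.9712, +0.2382)
n_2 = (+0.5136, +0.8580)
n_3 = (-0.5803, +0.8144)
n_4 = (-0.7752, -0.6317)
n_5 = (-0.4595, -0.8882)
  (0,1): δ = 85.53°  ·
  (0,2): δ = 40.21°  ·
  (0,3): δ = 26.16°  ·
  (0,4): δ = 119.87°  ·
  (0,5): δ = 143.34°  ·
  (1,2): δ = 134.68°  ·
  (1,3): δ = 68.31°  ·
  (1,4): δ = 25.40°  ·
  (1,5): δ = 48.86°  ·
  (2,3): δ = 113.63°  ·
  (2,4): δ = 19.92°  ✓
  (2,5): δ = 3.54°  ✓
  (3,4): δ = 86.29°  ·
  (3,5): δ = 62.83°  ·
  (4,5): δ = 156.53°  ·
antipodal pairs: 2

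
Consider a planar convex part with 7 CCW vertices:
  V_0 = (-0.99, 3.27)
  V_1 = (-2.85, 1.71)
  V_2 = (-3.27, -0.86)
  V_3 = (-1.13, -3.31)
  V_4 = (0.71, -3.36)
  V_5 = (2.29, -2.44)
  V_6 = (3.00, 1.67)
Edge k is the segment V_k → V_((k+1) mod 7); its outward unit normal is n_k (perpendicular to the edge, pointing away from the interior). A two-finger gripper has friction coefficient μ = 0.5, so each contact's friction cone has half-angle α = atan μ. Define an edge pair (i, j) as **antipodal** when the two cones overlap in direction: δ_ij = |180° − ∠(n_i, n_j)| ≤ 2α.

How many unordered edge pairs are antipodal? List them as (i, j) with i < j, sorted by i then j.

α = atan 0.5 = 26.57°;  2α = 53.13°
n_0 = (-0.6426, +0.7662)
n_1 = (-0.9869, +0.1613)
n_2 = (-0.7531, -0.6579)
n_3 = (-0.0272, -0.9996)
n_4 = (+0.5032, -0.8642)
n_5 = (+0.9854, -0.1702)
n_6 = (+0.3722, +0.9282)
  (0,1): δ = 139.27°  ·
  (0,2): δ = 88.85°  ·
  (0,3): δ = 41.54°  ✓
  (0,4): δ = 9.78°  ✓
  (0,5): δ = 40.21°  ✓
  (0,6): δ = 118.16°  ·
  (1,2): δ = 129.58°  ·
  (1,3): δ = 82.28°  ·
  (1,4): δ = 50.51°  ✓
  (1,5): δ = 0.52°  ✓
  (1,6): δ = 77.43°  ·
  (2,3): δ = 132.69°  ·
  (2,4): δ = 100.92°  ·
  (2,5): δ = 50.94°  ✓
  (2,6): δ = 27.01°  ✓
  (3,4): δ = 148.23°  ·
  (3,5): δ = 98.24°  ·
  (3,6): δ = 20.29°  ✓
  (4,5): δ = 130.01°  ·
  (4,6): δ = 52.06°  ✓
  (5,6): δ = 102.05°  ·
antipodal pairs: 9

count = 9; pairs: (0,3), (0,4), (0,5), (1,4), (1,5), (2,5), (2,6), (3,6), (4,6)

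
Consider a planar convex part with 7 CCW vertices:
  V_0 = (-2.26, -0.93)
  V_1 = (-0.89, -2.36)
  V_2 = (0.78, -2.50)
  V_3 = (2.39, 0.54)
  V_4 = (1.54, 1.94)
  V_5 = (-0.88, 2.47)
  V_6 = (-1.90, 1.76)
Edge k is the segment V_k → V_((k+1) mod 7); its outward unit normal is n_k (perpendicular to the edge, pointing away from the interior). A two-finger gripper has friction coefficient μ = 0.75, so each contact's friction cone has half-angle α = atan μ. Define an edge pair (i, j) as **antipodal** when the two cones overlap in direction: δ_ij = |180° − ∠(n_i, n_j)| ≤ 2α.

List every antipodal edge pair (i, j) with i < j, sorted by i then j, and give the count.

count = 9; pairs: (0,2), (0,3), (0,4), (1,3), (1,4), (1,5), (2,5), (2,6), (3,6)

α = atan 0.75 = 36.87°;  2α = 73.74°
n_0 = (-0.7221, -0.6918)
n_1 = (-0.0835, -0.9965)
n_2 = (+0.8837, -0.4680)
n_3 = (+0.8548, +0.5190)
n_4 = (+0.2139, +0.9768)
n_5 = (-0.5713, +0.8207)
n_6 = (-0.9912, +0.1326)
  (0,1): δ = 138.56°  ·
  (0,2): δ = 71.68°  ✓
  (0,3): δ = 12.51°  ✓
  (0,4): δ = 33.87°  ✓
  (0,5): δ = 81.07°  ·
  (0,6): δ = 128.61°  ·
  (1,2): δ = 113.11°  ·
  (1,3): δ = 53.94°  ✓
  (1,4): δ = 7.56°  ✓
  (1,5): δ = 39.63°  ✓
  (1,6): δ = 87.17°  ·
  (2,3): δ = 120.83°  ·
  (2,4): δ = 74.45°  ·
  (2,5): δ = 27.25°  ✓
  (2,6): δ = 20.28°  ✓
  (3,4): δ = 133.62°  ·
  (3,5): δ = 86.42°  ·
  (3,6): δ = 38.89°  ✓
  (4,5): δ = 132.81°  ·
  (4,6): δ = 85.27°  ·
  (5,6): δ = 132.46°  ·
antipodal pairs: 9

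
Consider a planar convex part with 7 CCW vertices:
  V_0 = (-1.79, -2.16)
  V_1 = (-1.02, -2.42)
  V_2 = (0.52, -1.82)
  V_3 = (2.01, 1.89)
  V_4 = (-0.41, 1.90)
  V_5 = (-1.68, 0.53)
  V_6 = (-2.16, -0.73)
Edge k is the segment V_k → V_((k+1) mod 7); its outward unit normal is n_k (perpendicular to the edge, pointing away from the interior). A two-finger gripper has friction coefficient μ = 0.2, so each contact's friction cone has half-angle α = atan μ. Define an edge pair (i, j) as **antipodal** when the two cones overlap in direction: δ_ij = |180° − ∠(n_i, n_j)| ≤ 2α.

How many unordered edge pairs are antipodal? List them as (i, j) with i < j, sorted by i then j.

count = 4; pairs: (0,3), (1,3), (2,4), (2,5)

α = atan 0.2 = 11.31°;  2α = 22.62°
n_0 = (-0.3199, -0.9474)
n_1 = (+0.3630, -0.9318)
n_2 = (+0.9280, -0.3727)
n_3 = (+0.0041, +1.0000)
n_4 = (-0.7334, +0.6798)
n_5 = (-0.9345, +0.3560)
n_6 = (-0.9681, -0.2505)
  (0,1): δ = 140.06°  ·
  (0,2): δ = 93.22°  ·
  (0,3): δ = 18.42°  ✓
  (0,4): δ = 65.83°  ·
  (0,5): δ = 87.80°  ·
  (0,6): δ = 123.16°  ·
  (1,2): δ = 133.17°  ·
  (1,3): δ = 21.52°  ✓
  (1,4): δ = 25.88°  ·
  (1,5): δ = 47.86°  ·
  (1,6): δ = 83.22°  ·
  (2,3): δ = 68.36°  ·
  (2,4): δ = 20.95°  ✓
  (2,5): δ = 1.03°  ✓
  (2,6): δ = 36.39°  ·
  (3,4): δ = 132.59°  ·
  (3,5): δ = 110.62°  ·
  (3,6): δ = 75.26°  ·
  (4,5): δ = 158.02°  ·
  (4,6): δ = 122.66°  ·
  (5,6): δ = 144.64°  ·
antipodal pairs: 4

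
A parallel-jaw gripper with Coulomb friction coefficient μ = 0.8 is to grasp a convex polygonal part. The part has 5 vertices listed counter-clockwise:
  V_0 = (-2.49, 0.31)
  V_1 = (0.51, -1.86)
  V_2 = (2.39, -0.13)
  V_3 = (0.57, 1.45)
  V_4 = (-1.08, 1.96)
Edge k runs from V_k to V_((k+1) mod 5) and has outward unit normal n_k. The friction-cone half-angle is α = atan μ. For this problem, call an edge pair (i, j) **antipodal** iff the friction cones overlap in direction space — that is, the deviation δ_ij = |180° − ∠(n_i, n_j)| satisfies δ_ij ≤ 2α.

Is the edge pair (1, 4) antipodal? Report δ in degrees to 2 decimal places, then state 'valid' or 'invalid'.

δ = 6.86°, valid

α = atan 0.8 = 38.66°;  2α = 77.32°
edge 1: e_1 = (+1.88, +1.73);  n_1 = (+0.6771, -0.7359)
edge 4: e_4 = (-1.41, -1.65);  n_4 = (-0.7602, +0.6497)
∠(n_1, n_4) = 173.14°
δ = |180° − 173.14°| = 6.86°
6.86° ≤ 2α = 77.32°  →  valid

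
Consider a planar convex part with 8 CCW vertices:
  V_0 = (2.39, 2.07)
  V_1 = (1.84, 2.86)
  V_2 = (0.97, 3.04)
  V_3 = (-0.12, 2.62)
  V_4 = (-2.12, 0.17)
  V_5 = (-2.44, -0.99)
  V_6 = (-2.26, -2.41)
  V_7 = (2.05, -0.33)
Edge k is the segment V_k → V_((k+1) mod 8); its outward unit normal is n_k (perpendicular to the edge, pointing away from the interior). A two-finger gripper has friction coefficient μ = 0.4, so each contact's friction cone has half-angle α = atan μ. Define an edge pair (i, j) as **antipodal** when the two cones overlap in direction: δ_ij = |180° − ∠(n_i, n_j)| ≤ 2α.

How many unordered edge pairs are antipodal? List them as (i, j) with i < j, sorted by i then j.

count = 7; pairs: (0,5), (1,6), (2,6), (3,6), (3,7), (4,7), (5,7)

α = atan 0.4 = 21.80°;  2α = 43.60°
n_0 = (+0.8207, +0.5714)
n_1 = (+0.2026, +0.9793)
n_2 = (-0.3596, +0.9331)
n_3 = (-0.7747, +0.6324)
n_4 = (-0.9640, +0.2659)
n_5 = (-0.9921, -0.1258)
n_6 = (+0.4346, -0.9006)
n_7 = (+0.9901, -0.1403)
  (0,1): δ = 136.54°  ·
  (0,2): δ = 103.77°  ·
  (0,3): δ = 74.07°  ·
  (0,4): δ = 50.27°  ·
  (0,5): δ = 27.62°  ✓
  (0,6): δ = 80.92°  ·
  (0,7): δ = 137.09°  ·
  (1,2): δ = 147.24°  ·
  (1,3): δ = 117.54°  ·
  (1,4): δ = 93.73°  ·
  (1,5): δ = 71.09°  ·
  (1,6): δ = 37.45°  ✓
  (1,7): δ = 93.63°  ·
  (2,3): δ = 150.30°  ·
  (2,4): δ = 126.49°  ·
  (2,5): δ = 103.85°  ·
  (2,6): δ = 4.69°  ✓
  (2,7): δ = 60.86°  ·
  (3,4): δ = 156.20°  ·
  (3,5): δ = 133.55°  ·
  (3,6): δ = 25.01°  ✓
  (3,7): δ = 31.16°  ✓
  (4,5): δ = 157.35°  ·
  (4,6): δ = 48.82°  ·
  (4,7): δ = 7.36°  ✓
  (5,6): δ = 71.46°  ·
  (5,7): δ = 15.29°  ✓
  (6,7): δ = 123.83°  ·
antipodal pairs: 7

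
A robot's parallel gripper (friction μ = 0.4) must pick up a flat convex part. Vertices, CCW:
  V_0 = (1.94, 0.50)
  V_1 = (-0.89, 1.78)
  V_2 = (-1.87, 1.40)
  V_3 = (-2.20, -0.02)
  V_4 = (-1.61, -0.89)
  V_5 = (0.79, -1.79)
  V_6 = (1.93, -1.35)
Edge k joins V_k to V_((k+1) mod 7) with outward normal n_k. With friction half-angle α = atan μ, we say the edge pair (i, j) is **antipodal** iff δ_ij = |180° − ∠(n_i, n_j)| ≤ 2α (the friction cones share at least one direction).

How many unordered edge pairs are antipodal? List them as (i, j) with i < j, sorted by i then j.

α = atan 0.4 = 21.80°;  2α = 43.60°
n_0 = (+0.4121, +0.9111)
n_1 = (-0.3615, +0.9324)
n_2 = (-0.9740, +0.2264)
n_3 = (-0.8276, -0.5613)
n_4 = (-0.3511, -0.9363)
n_5 = (+0.3601, -0.9329)
n_6 = (+1.0000, -0.0054)
  (0,1): δ = 134.47°  ·
  (0,2): δ = 78.75°  ·
  (0,3): δ = 31.52°  ✓
  (0,4): δ = 3.78°  ✓
  (0,5): δ = 45.44°  ·
  (0,6): δ = 114.03°  ·
  (1,2): δ = 124.28°  ·
  (1,3): δ = 77.05°  ·
  (1,4): δ = 41.75°  ✓
  (1,5): δ = 0.09°  ✓
  (1,6): δ = 68.50°  ·
  (2,3): δ = 132.77°  ·
  (2,4): δ = 97.47°  ·
  (2,5): δ = 55.81°  ·
  (2,6): δ = 12.77°  ✓
  (3,4): δ = 144.70°  ·
  (3,5): δ = 103.04°  ·
  (3,6): δ = 34.45°  ✓
  (4,5): δ = 138.34°  ·
  (4,6): δ = 69.75°  ·
  (5,6): δ = 111.41°  ·
antipodal pairs: 6

count = 6; pairs: (0,3), (0,4), (1,4), (1,5), (2,6), (3,6)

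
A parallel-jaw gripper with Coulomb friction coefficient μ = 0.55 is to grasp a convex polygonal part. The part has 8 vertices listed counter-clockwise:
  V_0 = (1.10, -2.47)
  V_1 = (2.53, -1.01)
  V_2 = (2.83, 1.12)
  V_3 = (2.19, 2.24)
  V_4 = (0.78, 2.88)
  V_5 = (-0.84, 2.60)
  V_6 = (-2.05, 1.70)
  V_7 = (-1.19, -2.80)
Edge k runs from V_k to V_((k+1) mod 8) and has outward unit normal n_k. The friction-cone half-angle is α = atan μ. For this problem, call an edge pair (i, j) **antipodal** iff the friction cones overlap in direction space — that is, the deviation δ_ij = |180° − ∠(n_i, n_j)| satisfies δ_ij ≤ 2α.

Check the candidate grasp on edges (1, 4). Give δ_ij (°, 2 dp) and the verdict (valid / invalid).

δ = 72.18°, invalid

α = atan 0.55 = 28.81°;  2α = 57.62°
edge 1: e_1 = (+0.30, +2.13);  n_1 = (+0.9902, -0.1395)
edge 4: e_4 = (-1.62, -0.28);  n_4 = (-0.1703, +0.9854)
∠(n_1, n_4) = 107.82°
δ = |180° − 107.82°| = 72.18°
72.18° > 2α = 57.62°  →  invalid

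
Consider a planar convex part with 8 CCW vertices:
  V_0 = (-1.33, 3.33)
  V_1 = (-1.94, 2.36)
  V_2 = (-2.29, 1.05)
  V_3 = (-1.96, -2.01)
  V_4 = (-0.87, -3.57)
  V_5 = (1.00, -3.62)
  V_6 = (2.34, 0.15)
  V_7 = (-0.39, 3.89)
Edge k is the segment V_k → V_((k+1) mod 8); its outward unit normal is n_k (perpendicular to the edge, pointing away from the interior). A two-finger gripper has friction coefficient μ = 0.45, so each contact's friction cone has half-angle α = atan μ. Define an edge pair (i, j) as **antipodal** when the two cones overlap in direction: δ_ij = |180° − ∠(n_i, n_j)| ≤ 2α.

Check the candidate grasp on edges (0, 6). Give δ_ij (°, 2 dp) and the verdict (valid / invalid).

α = atan 0.45 = 24.23°;  2α = 48.46°
edge 0: e_0 = (-0.61, -0.97);  n_0 = (-0.8465, +0.5324)
edge 6: e_6 = (-2.73, +3.74);  n_6 = (+0.8077, +0.5896)
∠(n_0, n_6) = 111.71°
δ = |180° − 111.71°| = 68.29°
68.29° > 2α = 48.46°  →  invalid

δ = 68.29°, invalid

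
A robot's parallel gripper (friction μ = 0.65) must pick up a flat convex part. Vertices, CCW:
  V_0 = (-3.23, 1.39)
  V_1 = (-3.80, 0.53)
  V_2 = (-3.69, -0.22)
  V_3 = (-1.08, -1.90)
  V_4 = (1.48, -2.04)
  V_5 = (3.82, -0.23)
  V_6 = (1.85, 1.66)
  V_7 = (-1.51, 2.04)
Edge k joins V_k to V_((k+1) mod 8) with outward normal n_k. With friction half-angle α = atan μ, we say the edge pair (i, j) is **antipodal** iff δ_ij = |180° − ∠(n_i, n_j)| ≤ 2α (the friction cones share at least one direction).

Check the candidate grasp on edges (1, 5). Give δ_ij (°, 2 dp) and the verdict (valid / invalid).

δ = 37.84°, valid

α = atan 0.65 = 33.02°;  2α = 66.05°
edge 1: e_1 = (+0.11, -0.75);  n_1 = (-0.9894, -0.1451)
edge 5: e_5 = (-1.97, +1.89);  n_5 = (+0.6923, +0.7216)
∠(n_1, n_5) = 142.16°
δ = |180° − 142.16°| = 37.84°
37.84° ≤ 2α = 66.05°  →  valid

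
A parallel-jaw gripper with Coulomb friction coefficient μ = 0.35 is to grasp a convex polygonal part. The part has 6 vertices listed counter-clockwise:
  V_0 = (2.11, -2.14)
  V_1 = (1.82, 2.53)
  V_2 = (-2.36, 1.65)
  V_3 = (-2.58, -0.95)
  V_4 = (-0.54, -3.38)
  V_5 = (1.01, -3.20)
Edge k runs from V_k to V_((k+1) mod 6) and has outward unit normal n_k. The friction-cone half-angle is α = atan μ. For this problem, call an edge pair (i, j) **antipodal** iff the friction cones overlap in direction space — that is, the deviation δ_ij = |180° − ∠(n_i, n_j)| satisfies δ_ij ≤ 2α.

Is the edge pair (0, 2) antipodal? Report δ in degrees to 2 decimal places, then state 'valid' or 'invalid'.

α = atan 0.35 = 19.29°;  2α = 38.58°
edge 0: e_0 = (-0.29, +4.67);  n_0 = (+0.9981, +0.0620)
edge 2: e_2 = (-0.22, -2.60);  n_2 = (-0.9964, +0.0843)
∠(n_0, n_2) = 171.61°
δ = |180° − 171.61°| = 8.39°
8.39° ≤ 2α = 38.58°  →  valid

δ = 8.39°, valid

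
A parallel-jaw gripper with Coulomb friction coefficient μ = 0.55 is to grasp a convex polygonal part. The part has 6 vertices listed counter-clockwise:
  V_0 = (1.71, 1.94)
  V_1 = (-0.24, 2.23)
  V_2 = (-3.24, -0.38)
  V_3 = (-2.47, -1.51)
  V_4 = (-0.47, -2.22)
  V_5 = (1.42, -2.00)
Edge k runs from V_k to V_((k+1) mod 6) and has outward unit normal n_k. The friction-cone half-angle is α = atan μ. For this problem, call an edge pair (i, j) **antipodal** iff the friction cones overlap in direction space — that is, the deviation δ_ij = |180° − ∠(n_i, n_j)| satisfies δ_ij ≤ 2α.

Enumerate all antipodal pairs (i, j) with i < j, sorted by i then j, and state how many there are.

count = 6; pairs: (0,2), (0,3), (0,4), (1,4), (1,5), (2,5)

α = atan 0.55 = 28.81°;  2α = 57.62°
n_0 = (+0.1471, +0.9891)
n_1 = (-0.6564, +0.7544)
n_2 = (-0.8264, -0.5631)
n_3 = (-0.3345, -0.9424)
n_4 = (+0.1156, -0.9933)
n_5 = (+0.9973, -0.0734)
  (0,1): δ = 130.52°  ·
  (0,2): δ = 47.27°  ✓
  (0,3): δ = 11.09°  ✓
  (0,4): δ = 15.10°  ✓
  (0,5): δ = 94.25°  ·
  (1,2): δ = 96.75°  ·
  (1,3): δ = 60.57°  ·
  (1,4): δ = 34.38°  ✓
  (1,5): δ = 44.77°  ✓
  (2,3): δ = 143.82°  ·
  (2,4): δ = 117.63°  ·
  (2,5): δ = 38.48°  ✓
  (3,4): δ = 153.82°  ·
  (3,5): δ = 74.66°  ·
  (4,5): δ = 100.85°  ·
antipodal pairs: 6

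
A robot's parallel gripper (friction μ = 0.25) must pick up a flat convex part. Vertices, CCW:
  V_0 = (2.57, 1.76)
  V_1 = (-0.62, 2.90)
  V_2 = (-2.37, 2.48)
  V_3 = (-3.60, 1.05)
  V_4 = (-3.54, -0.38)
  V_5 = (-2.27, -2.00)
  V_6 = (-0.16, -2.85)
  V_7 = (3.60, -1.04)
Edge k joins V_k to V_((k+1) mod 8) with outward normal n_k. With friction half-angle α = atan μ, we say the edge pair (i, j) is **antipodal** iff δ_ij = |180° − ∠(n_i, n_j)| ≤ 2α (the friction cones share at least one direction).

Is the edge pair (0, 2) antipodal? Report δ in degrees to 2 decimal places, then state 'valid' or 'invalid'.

δ = 111.03°, invalid

α = atan 0.25 = 14.04°;  2α = 28.07°
edge 0: e_0 = (-3.19, +1.14);  n_0 = (+0.3365, +0.9417)
edge 2: e_2 = (-1.23, -1.43);  n_2 = (-0.7581, +0.6521)
∠(n_0, n_2) = 68.97°
δ = |180° − 68.97°| = 111.03°
111.03° > 2α = 28.07°  →  invalid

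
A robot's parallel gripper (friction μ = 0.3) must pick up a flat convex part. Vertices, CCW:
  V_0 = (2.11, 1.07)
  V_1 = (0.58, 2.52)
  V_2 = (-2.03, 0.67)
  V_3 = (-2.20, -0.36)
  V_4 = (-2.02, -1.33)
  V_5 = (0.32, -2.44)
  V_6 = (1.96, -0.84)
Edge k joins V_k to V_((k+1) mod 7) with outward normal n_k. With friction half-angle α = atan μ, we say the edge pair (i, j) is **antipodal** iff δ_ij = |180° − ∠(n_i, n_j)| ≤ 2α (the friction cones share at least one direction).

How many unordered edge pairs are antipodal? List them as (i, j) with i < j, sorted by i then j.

α = atan 0.3 = 16.70°;  2α = 33.40°
n_0 = (+0.6879, +0.7258)
n_1 = (-0.5783, +0.8158)
n_2 = (-0.9867, +0.1628)
n_3 = (-0.9832, -0.1825)
n_4 = (-0.4286, -0.9035)
n_5 = (+0.6983, -0.7158)
n_6 = (+0.9969, -0.0783)
  (0,1): δ = 101.21°  ·
  (0,2): δ = 55.91°  ·
  (0,3): δ = 36.03°  ·
  (0,4): δ = 18.08°  ✓
  (0,5): δ = 87.75°  ·
  (0,6): δ = 128.97°  ·
  (1,2): δ = 134.70°  ·
  (1,3): δ = 114.82°  ·
  (1,4): δ = 60.71°  ·
  (1,5): δ = 8.96°  ✓
  (1,6): δ = 50.18°  ·
  (2,3): δ = 160.12°  ·
  (2,4): δ = 106.01°  ·
  (2,5): δ = 36.34°  ·
  (2,6): δ = 4.88°  ✓
  (3,4): δ = 125.89°  ·
  (3,5): δ = 56.22°  ·
  (3,6): δ = 15.00°  ✓
  (4,5): δ = 110.33°  ·
  (4,6): δ = 69.11°  ·
  (5,6): δ = 138.78°  ·
antipodal pairs: 4

count = 4; pairs: (0,4), (1,5), (2,6), (3,6)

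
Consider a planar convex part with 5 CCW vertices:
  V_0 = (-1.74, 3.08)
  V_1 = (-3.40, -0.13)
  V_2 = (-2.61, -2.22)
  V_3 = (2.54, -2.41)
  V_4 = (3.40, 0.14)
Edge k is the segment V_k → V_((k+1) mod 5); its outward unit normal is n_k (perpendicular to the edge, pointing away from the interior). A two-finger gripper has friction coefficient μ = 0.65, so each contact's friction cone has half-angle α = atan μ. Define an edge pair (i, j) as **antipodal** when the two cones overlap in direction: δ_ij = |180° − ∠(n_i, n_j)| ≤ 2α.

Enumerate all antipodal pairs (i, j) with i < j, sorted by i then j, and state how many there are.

α = atan 0.65 = 33.02°;  2α = 66.05°
n_0 = (-0.8883, +0.4593)
n_1 = (-0.9354, -0.3536)
n_2 = (-0.0369, -0.9993)
n_3 = (+0.9476, -0.3196)
n_4 = (+0.4965, +0.8680)
  (0,1): δ = 131.95°  ·
  (0,2): δ = 64.77°  ✓
  (0,3): δ = 8.71°  ✓
  (0,4): δ = 87.58°  ·
  (1,2): δ = 112.82°  ·
  (1,3): δ = 39.34°  ✓
  (1,4): δ = 39.53°  ✓
  (2,3): δ = 106.52°  ·
  (2,4): δ = 27.66°  ✓
  (3,4): δ = 101.13°  ·
antipodal pairs: 5

count = 5; pairs: (0,2), (0,3), (1,3), (1,4), (2,4)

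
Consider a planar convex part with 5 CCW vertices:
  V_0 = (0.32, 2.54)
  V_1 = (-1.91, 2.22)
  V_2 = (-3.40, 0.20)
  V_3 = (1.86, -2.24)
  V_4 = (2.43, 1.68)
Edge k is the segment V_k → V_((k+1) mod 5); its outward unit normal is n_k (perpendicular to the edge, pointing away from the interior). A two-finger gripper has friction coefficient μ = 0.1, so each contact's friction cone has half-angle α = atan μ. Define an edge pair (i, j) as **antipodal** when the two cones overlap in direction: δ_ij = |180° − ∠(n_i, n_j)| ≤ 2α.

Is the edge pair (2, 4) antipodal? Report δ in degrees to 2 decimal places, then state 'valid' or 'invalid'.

α = atan 0.1 = 5.71°;  2α = 11.42°
edge 2: e_2 = (+5.26, -2.44);  n_2 = (-0.4208, -0.9072)
edge 4: e_4 = (-2.11, +0.86);  n_4 = (+0.3774, +0.9260)
∠(n_2, n_4) = 177.29°
δ = |180° − 177.29°| = 2.71°
2.71° ≤ 2α = 11.42°  →  valid

δ = 2.71°, valid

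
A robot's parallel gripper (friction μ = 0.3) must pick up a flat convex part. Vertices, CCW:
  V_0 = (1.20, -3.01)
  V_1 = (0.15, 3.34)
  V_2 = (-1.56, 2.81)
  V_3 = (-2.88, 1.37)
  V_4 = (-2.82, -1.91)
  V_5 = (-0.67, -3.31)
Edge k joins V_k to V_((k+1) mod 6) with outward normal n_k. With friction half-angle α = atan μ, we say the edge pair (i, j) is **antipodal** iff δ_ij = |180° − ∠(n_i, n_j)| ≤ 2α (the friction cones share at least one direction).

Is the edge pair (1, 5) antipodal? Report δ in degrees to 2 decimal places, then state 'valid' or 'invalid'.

δ = 8.11°, valid

α = atan 0.3 = 16.70°;  2α = 33.40°
edge 1: e_1 = (-1.71, -0.53);  n_1 = (-0.2960, +0.9552)
edge 5: e_5 = (+1.87, +0.30);  n_5 = (+0.1584, -0.9874)
∠(n_1, n_5) = 171.89°
δ = |180° − 171.89°| = 8.11°
8.11° ≤ 2α = 33.40°  →  valid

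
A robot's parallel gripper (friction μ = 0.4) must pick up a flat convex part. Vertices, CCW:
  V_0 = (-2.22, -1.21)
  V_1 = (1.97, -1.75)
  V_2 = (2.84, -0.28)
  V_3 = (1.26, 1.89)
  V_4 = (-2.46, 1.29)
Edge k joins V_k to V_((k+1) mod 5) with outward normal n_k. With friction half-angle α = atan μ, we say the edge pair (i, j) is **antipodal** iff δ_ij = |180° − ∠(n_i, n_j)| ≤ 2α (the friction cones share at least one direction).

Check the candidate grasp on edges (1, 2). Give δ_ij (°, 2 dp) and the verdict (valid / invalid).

α = atan 0.4 = 21.80°;  2α = 43.60°
edge 1: e_1 = (+0.87, +1.47);  n_1 = (+0.8606, -0.5093)
edge 2: e_2 = (-1.58, +2.17);  n_2 = (+0.8084, +0.5886)
∠(n_1, n_2) = 66.68°
δ = |180° − 66.68°| = 113.32°
113.32° > 2α = 43.60°  →  invalid

δ = 113.32°, invalid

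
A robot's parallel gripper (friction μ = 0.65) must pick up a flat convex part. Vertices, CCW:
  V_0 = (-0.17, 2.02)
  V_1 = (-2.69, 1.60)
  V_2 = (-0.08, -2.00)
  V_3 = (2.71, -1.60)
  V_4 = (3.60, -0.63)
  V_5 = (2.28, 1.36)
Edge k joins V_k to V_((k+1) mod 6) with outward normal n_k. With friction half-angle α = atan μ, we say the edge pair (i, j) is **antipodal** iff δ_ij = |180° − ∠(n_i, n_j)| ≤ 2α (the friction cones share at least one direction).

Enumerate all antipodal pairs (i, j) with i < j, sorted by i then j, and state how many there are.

α = atan 0.65 = 33.02°;  2α = 66.05°
n_0 = (-0.1644, +0.9864)
n_1 = (-0.8096, -0.5870)
n_2 = (+0.1419, -0.9899)
n_3 = (+0.7368, -0.6761)
n_4 = (+0.8333, +0.5528)
n_5 = (+0.2601, +0.9656)
  (0,1): δ = 63.52°  ✓
  (0,2): δ = 1.30°  ✓
  (0,3): δ = 38.00°  ✓
  (0,4): δ = 114.09°  ·
  (0,5): δ = 155.46°  ·
  (1,2): δ = 117.78°  ·
  (1,3): δ = 78.48°  ·
  (1,4): δ = 2.39°  ✓
  (1,5): δ = 38.98°  ✓
  (2,3): δ = 140.70°  ·
  (2,4): δ = 64.60°  ✓
  (2,5): δ = 23.24°  ✓
  (3,4): δ = 103.91°  ·
  (3,5): δ = 62.54°  ✓
  (4,5): δ = 138.63°  ·
antipodal pairs: 8

count = 8; pairs: (0,1), (0,2), (0,3), (1,4), (1,5), (2,4), (2,5), (3,5)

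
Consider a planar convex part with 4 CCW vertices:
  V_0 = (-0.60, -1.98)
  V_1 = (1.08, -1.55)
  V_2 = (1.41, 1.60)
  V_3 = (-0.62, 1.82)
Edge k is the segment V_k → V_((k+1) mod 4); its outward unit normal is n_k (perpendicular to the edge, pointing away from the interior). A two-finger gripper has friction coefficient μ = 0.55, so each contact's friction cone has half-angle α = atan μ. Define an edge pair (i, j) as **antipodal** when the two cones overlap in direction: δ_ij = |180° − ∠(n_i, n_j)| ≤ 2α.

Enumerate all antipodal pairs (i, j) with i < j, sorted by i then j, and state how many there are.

α = atan 0.55 = 28.81°;  2α = 57.62°
n_0 = (+0.2480, -0.9688)
n_1 = (+0.9946, -0.1042)
n_2 = (+0.1077, +0.9942)
n_3 = (-1.0000, -0.0053)
  (0,1): δ = 110.34°  ·
  (0,2): δ = 20.54°  ✓
  (0,3): δ = 75.94°  ·
  (1,2): δ = 90.20°  ·
  (1,3): δ = 6.28°  ✓
  (2,3): δ = 83.51°  ·
antipodal pairs: 2

count = 2; pairs: (0,2), (1,3)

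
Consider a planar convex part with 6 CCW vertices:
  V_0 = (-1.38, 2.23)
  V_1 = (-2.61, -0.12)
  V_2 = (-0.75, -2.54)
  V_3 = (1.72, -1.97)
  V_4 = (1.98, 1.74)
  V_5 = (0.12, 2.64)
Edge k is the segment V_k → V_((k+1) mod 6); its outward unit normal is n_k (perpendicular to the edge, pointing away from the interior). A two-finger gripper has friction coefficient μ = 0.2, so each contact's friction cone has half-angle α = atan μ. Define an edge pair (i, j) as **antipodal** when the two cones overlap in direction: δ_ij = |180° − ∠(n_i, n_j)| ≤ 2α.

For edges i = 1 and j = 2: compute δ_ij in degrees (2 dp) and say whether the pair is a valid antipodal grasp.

δ = 114.55°, invalid

α = atan 0.2 = 11.31°;  2α = 22.62°
edge 1: e_1 = (+1.86, -2.42);  n_1 = (-0.7929, -0.6094)
edge 2: e_2 = (+2.47, +0.57);  n_2 = (+0.2249, -0.9744)
∠(n_1, n_2) = 65.45°
δ = |180° − 65.45°| = 114.55°
114.55° > 2α = 22.62°  →  invalid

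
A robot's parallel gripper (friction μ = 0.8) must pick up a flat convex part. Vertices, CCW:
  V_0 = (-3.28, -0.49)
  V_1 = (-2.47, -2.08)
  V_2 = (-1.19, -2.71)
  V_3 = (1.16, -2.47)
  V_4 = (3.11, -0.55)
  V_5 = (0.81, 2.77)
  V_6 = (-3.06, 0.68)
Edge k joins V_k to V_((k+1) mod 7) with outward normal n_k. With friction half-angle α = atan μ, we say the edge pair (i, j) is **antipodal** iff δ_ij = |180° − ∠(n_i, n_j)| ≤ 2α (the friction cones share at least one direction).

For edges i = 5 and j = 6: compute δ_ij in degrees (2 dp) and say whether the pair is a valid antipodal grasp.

α = atan 0.8 = 38.66°;  2α = 77.32°
edge 5: e_5 = (-3.87, -2.09);  n_5 = (-0.4752, +0.8799)
edge 6: e_6 = (-0.22, -1.17);  n_6 = (-0.9828, +0.1848)
∠(n_5, n_6) = 50.98°
δ = |180° − 50.98°| = 129.02°
129.02° > 2α = 77.32°  →  invalid

δ = 129.02°, invalid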